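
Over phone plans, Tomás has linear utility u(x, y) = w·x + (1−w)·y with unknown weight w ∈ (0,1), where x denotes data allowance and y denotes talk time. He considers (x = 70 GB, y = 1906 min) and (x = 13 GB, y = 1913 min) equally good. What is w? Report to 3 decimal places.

w = 0.109

Indifference: w·70 + (1−w)·1906 = w·13 + (1−w)·1913.
Collecting terms: w·57 = (1−w)·7.
Hence w = 7/(57+7) = 7/64 = 0.109.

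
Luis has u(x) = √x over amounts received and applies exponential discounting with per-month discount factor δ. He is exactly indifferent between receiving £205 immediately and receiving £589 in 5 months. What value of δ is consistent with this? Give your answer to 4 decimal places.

δ ≈ 0.8998

Indifference means u(205) = δ^5 · u(589), so δ^5 = u(205)/u(589).
With u(x) = √x: δ^5 = √205/√589 = √(205/589) = 0.58996.
Hence δ = (0.58996)^(1/5) = 0.899837.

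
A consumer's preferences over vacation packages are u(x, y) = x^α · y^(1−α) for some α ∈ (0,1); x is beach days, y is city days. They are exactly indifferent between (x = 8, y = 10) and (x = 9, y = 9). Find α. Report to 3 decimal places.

Set the two utilities equal: 8^α·10^(1−α) = 9^α·9^(1−α).
Taking logs: α·ln 8 + (1−α)·ln 10 = α·ln 9 + (1−α)·ln 9, i.e. α·-0.117783 = (1−α)·-0.105361.
Thus α·(-0.223144) = -0.105361, so α = -0.105361/-0.223144 ≈ 0.472.

α ≈ 0.472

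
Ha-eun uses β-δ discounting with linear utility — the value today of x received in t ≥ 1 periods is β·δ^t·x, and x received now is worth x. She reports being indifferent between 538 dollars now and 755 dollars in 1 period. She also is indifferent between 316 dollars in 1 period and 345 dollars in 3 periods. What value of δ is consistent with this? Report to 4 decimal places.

δ ≈ 0.9570

Both payoffs in the second observation are in the future, so β drops out: δ^1·316 = δ^3·345 ⇒ δ^2 = 316/345 = 0.91594, so δ = 0.95705.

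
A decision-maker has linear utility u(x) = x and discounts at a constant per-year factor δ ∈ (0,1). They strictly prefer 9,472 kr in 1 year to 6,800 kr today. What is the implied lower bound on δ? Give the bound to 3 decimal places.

The preference means 6800 < δ·9472.
Dividing through by 9472 gives δ > 0.71791.

δ > 0.718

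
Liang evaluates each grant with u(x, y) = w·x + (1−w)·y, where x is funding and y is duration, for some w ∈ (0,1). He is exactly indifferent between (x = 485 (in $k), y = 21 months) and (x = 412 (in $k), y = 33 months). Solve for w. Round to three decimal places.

u(485,21) = u(412,33) means w·485 + (1−w)·21 = w·412 + (1−w)·33.
Collecting terms: w·73 = (1−w)·12.
Hence w = 12/(73+12) = 12/85 = 0.141.

w = 0.141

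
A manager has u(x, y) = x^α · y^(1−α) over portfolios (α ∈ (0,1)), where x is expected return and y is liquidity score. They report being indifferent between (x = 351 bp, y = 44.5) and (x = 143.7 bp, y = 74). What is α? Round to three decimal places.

The Cobb–Douglas utilities coincide, so 351^α·44.5^(1−α) = 143.7^α·74^(1−α).
(351/143.7)^α = (74/44.5)^(1−α); take logs: α·ln(351/143.7) = (1−α)·ln(74/44.5), i.e. α·0.893058 = (1−α)·0.508576.
Thus α·(1.401634) = 0.508576, so α = 0.508576/1.401634 ≈ 0.363.

α ≈ 0.363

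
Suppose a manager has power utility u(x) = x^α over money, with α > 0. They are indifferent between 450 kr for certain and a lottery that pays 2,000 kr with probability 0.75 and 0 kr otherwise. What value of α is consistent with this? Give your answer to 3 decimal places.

α ≈ 0.193

The lottery's expected utility is 0.75·u(2000) + 0.25·u(0) = 0.75·2000^α (since u(0) = 0 for α > 0).
Indifference: 450^α = 0.75·2000^α, so (450/2000)^α = 0.75.
Taking logs: α·ln(450/2000) = ln(0.75), so α = -0.287682 / -1.491655 ≈ 0.193.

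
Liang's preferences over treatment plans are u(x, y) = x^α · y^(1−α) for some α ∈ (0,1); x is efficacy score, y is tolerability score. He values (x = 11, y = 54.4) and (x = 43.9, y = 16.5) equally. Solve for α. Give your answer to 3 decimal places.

Indifference: 11^α · 54.4^(1−α) = 43.9^α · 16.5^(1−α).
Rearrange to (11/43.9)^α = (16.5/54.4)^(1−α) and take logs: α·-1.384019 = (1−α)·-1.193004.
With A = -1.384019 and B = -1.193004: α·A = (1−α)·B, so α = B/(A+B) = -1.193004/-2.577023 ≈ 0.463.

α ≈ 0.463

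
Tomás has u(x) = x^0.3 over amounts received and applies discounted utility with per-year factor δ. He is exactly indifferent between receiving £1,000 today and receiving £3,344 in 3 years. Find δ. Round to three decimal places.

δ ≈ 0.886

Indifference means u(1000) = δ^3 · u(3344), so δ^3 = u(1000)/u(3344).
Since u(x) = x^0.3, δ^3 = (1000/3344)^0.3 = 0.29904^0.3 = 0.69618.
Hence δ = (0.69618)^(1/3) = 0.88628.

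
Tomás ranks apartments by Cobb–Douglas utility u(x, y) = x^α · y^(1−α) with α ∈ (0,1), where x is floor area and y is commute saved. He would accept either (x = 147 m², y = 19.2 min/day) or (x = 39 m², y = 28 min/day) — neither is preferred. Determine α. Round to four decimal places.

α ≈ 0.2214

The Cobb–Douglas utilities coincide, so 147^α·19.2^(1−α) = 39^α·28^(1−α).
Taking logs: α·ln 147 + (1−α)·ln 19.2 = α·ln 39 + (1−α)·ln 28, i.e. α·1.3268709 = (1−α)·0.3772942.
So α/(1−α) = (0.3772942)/(1.3268709) = 0.2843488, and α = 0.2843488/1.2843488 ≈ 0.2214.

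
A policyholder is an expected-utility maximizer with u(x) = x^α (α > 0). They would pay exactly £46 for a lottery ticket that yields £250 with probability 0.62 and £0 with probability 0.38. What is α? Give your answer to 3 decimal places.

EU(lottery) = 0.62·250^α + 0.38·0 = 0.62·250^α.
Setting u(46) equal to that: 46^α = 0.62·250^α ⇒ (46/250)^α = 0.62.
Taking logs: α·ln(46/250) = ln(0.62), so α = -0.478036 / -1.692820 ≈ 0.282.

α ≈ 0.282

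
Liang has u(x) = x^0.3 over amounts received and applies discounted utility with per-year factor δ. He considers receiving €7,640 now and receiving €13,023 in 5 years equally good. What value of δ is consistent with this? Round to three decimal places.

δ ≈ 0.969

The payoff in 5 years is discounted by δ^5, so u(7640) = δ^5·u(13023) and δ^5 = u(7640)/u(13023).
With u(x) = x^0.3: δ^5 = 7640^0.3/13023^0.3 = (7640/13023)^0.3 = 0.85215.
So δ = 0.85215^(1/5) ≈ 0.969.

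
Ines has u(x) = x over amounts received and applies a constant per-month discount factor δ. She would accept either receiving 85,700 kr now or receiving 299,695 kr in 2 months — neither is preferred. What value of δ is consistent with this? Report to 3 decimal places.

δ ≈ 0.535

Indifference means u(85700) = δ^2 · u(299695), so δ^2 = u(85700)/u(299695).
With u(x) = x: δ^2 = 85700/299695 = 0.28596.
Taking the square root: δ = 0.28596^(1/2) ≈ 0.535.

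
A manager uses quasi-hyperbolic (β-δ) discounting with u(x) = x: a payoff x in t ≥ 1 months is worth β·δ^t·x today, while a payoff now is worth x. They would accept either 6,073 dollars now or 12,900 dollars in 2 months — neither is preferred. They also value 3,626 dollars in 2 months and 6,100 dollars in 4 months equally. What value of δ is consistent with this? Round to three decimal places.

δ ≈ 0.771

Both payoffs in the second observation are in the future, so β drops out: δ^2·3626 = δ^4·6100 ⇒ δ^2 = 3626/6100 = 0.59443, so δ = 0.77099.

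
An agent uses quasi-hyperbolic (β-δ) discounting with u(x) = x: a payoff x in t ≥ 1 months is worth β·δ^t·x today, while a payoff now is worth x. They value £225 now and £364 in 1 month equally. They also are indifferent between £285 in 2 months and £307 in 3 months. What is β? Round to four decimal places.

The second indifference involves only future payoffs, so β cancels: β·δ^2·285 = β·δ^3·307, giving δ = 285/307 = 0.92834.
The first indifference: 225 = β·δ·364, so β = 225/(δ·364) = 225/(0.92834·364) ≈ 0.6658.

β ≈ 0.6658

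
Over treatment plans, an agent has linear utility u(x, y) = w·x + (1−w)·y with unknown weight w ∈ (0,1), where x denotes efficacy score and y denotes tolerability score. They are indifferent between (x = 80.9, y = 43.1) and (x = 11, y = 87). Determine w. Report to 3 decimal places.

w = 0.386

u(80.9,43.1) = u(11,87) means w·80.9 + (1−w)·43.1 = w·11 + (1−w)·87.
Rearranging, 69.9·w − 43.9·(1−w) = 0.
The marginal rate of substitution is 43.9/69.9, so w = 43.9/(69.9+43.9) = 0.386.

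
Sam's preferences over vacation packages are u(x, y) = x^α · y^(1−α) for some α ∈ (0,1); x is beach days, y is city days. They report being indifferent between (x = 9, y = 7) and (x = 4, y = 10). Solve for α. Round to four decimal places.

Set the two utilities equal: 9^α·7^(1−α) = 4^α·10^(1−α).
Rearrange to (9/4)^α = (10/7)^(1−α) and take logs: α·0.8109302 = (1−α)·0.3566749.
So α/(1−α) = (0.3566749)/(0.8109302) = 0.4398343, and α = 0.4398343/1.4398343 ≈ 0.3055.

α ≈ 0.3055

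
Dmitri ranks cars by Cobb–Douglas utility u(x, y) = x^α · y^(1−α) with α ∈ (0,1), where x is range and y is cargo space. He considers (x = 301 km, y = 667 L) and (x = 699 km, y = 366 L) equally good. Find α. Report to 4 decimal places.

Indifference: 301^α · 667^(1−α) = 699^α · 366^(1−α).
(301/699)^α = (366/667)^(1−α); take logs: α·ln(301/699) = (1−α)·ln(366/667), i.e. α·-0.8425405 = (1−α)·-0.6001567.
With A = -0.8425405 and B = -0.6001567: α·A = (1−α)·B, so α = B/(A+B) = -0.6001567/-1.4426972 ≈ 0.4160.

α ≈ 0.4160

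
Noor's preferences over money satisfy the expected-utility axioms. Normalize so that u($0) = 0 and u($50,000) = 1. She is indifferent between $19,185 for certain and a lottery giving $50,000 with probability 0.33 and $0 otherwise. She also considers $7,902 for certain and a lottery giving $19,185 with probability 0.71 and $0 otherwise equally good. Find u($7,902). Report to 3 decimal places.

The first gamble pins u($19,185): it must equal 0.33·1 + 0.67·0 = 0.33.
Then u($7,902) = 0.71·u($19,185) + 0.29·u($0) = 0.71·0.33 + 0.29·0.00 = 0.2343.

0.234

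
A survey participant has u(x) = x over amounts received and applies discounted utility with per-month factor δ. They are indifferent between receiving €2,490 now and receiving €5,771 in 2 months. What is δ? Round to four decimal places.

δ ≈ 0.6569

Indifference means u(2490) = δ^2 · u(5771), so δ^2 = u(2490)/u(5771).
With u(x) = x: δ^2 = 2490/5771 = 0.43147.
Taking the square root: δ = 0.43147^(1/2) ≈ 0.6569.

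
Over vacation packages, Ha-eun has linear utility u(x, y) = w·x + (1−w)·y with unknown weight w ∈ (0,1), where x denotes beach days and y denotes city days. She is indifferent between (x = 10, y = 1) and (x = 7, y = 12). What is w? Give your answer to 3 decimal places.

u(10,1) = u(7,12) means w·10 + (1−w)·1 = w·7 + (1−w)·12.
Rearranging, 3·w − 11·(1−w) = 0.
The marginal rate of substitution is 11/3, so w = 11/(3+11) = 0.786.

w = 0.786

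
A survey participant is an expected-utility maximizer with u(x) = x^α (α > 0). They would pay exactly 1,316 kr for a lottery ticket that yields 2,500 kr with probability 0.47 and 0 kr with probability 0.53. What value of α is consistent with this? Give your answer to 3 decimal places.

α ≈ 1.177

EU(lottery) = 0.47·2500^α + 0.53·0 = 0.47·2500^α.
Setting u(1316) equal to that: 1316^α = 0.47·2500^α ⇒ (1316/2500)^α = 0.47.
Take logs: α = ln 0.47 / ln(1316/2500) ≈ 1.17661.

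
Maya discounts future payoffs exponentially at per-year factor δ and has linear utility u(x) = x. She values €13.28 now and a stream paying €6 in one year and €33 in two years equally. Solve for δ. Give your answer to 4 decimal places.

Equating present values: 13.28 = 6δ + 33δ².
So 33δ² + 6δ − 13.28 = 0.
The positive root is δ = [−6 + √(6² + 4·33·13.28)] / (2·33) = (−6 + 42.296)/66 ≈ 0.5499.

δ ≈ 0.5499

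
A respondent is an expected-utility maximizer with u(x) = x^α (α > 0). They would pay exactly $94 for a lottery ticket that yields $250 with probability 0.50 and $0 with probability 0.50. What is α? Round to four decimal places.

Since u(0) = 0, the lottery's EU is 0.50·250^α.
Indifference: 94^α = 0.50·250^α, so (94/250)^α = 0.50.
α = ln(0.50) / ln(94/250) = -0.6931472/-0.9781661 ≈ 0.7086.

α ≈ 0.7086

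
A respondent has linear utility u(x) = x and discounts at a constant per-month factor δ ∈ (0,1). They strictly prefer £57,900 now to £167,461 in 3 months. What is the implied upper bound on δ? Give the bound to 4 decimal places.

Under u(x) = x this choice says 57900 > δ^3·167461.
Dividing by 167461: δ^3 < 0.34575. Both sides are positive, so the cube root keeps the direction.
δ < 0.34575^(1/3) = 0.7019.

δ < 0.7019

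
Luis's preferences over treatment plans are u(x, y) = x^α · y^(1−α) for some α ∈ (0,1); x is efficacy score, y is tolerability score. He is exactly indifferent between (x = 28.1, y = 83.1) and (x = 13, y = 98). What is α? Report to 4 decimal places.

α ≈ 0.1762

Set the two utilities equal: 28.1^α·83.1^(1−α) = 13^α·98^(1−α).
Taking logs: α·ln 28.1 + (1−α)·ln 83.1 = α·ln 13 + (1−α)·ln 98, i.e. α·0.7708202 = (1−α)·0.1649228.
So α/(1−α) = (0.1649228)/(0.7708202) = 0.2139575, and α = 0.2139575/1.2139575 ≈ 0.1762.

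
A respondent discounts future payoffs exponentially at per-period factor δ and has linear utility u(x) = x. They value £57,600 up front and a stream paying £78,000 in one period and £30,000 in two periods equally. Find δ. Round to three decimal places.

Present value of the stream is 78000·δ + 30000·δ². Indifference gives 78000δ + 30000δ² = 57600.
So 30000δ² + 78000δ − 57600 = 0.
By the quadratic formula (taking the positive root), δ = (−78000 + √12996000000.00) / 60000 ≈ 0.600.

δ ≈ 0.600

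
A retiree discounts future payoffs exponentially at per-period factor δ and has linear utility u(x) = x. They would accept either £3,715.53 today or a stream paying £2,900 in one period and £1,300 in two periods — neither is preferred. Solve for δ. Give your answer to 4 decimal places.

Present value of the stream is 2900·δ + 1300·δ². Indifference gives 2900δ + 1300δ² = 3715.53.
So 1300δ² + 2900δ − 3715.53 = 0.
By the quadratic formula (taking the positive root), δ = (−2900 + √27730756.00) / 2600 ≈ 0.9100.

δ ≈ 0.9100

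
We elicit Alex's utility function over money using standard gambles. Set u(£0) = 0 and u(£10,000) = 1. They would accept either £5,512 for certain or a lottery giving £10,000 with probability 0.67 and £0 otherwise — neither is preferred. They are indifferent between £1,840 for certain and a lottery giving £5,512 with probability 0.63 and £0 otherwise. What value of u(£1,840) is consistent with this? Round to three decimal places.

0.422

The first gamble pins u(£5,512): it must equal 0.67·1 + 0.33·0 = 0.67.
Chaining: u(£1,840) = 0.63·0.67 + 0.37·0.00 = 0.4221.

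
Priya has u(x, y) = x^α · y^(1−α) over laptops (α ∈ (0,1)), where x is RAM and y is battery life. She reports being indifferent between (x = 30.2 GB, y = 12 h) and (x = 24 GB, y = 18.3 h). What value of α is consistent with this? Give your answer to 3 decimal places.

Indifference: 30.2^α · 12^(1−α) = 24^α · 18.3^(1−α).
Rearrange to (30.2/24)^α = (18.3/12)^(1−α) and take logs: α·0.229788 = (1−α)·0.421994.
Thus α·(0.651782) = 0.421994, so α = 0.421994/0.651782 ≈ 0.647.

α ≈ 0.647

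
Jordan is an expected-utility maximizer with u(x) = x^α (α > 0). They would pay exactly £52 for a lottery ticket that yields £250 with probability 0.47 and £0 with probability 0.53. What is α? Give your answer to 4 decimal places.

The lottery's expected utility is 0.47·u(250) + 0.53·u(0) = 0.47·250^α (since u(0) = 0 for α > 0).
Equating: 52^α = 0.47·250^α, i.e. 0.2080^α = 0.47.
Take logs: α = ln 0.47 / ln(52/250) ≈ 0.480840.

α ≈ 0.4808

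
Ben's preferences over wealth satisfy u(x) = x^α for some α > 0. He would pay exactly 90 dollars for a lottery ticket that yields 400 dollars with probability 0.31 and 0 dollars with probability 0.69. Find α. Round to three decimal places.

α ≈ 0.785

The lottery's expected utility is 0.31·u(400) + 0.69·u(0) = 0.31·400^α (since u(0) = 0 for α > 0).
Setting u(90) equal to that: 90^α = 0.31·400^α ⇒ (90/400)^α = 0.31.
Take logs: α = ln 0.31 / ln(90/400) ≈ 0.78516.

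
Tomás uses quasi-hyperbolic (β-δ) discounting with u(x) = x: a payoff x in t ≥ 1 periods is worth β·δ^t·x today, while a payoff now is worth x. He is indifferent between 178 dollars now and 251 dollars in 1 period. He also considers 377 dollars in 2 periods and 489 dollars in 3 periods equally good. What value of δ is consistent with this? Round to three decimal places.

The second indifference involves only future payoffs, so β cancels: β·δ^2·377 = β·δ^3·489, giving δ = 377/489 = 0.77096.

δ ≈ 0.771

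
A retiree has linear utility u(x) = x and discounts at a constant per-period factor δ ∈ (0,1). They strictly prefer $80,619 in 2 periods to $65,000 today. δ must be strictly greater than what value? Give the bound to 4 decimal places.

The preference means 65000 < δ^2·80619.
Dividing by 80619: δ^2 > 0.80626. Both sides are positive, so the square root keeps the direction.
δ > (65000/80619)^(1/2) ≈ 0.8979.

δ > 0.8979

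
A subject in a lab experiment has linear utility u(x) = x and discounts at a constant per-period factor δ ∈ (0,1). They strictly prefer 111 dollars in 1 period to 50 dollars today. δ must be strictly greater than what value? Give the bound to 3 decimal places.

The preference means 50 < δ·111.
Dividing through by 111 gives δ > 0.45045.

δ > 0.450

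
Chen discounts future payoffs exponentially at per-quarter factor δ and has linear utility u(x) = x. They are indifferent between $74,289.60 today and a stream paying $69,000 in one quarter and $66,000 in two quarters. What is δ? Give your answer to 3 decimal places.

δ ≈ 0.660

Equating present values: 74289.60 = 69000δ + 66000δ².
That is, 66000δ² + 69000δ − 74289.60 = 0, a quadratic in δ.
δ = (−69000 + √(69000² + 4·66000·74289.60)) / (2·66000) = (−69000 + √24373454400.00) / 132000 ≈ 0.660.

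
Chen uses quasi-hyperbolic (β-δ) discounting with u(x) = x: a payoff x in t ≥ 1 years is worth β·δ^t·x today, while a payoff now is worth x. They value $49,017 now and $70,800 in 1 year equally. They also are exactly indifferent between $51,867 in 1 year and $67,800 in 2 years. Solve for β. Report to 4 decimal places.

From the later pair, β·δ^1·51867 = β·δ^2·67800; dividing through, δ = 51867/67800 = 0.76500.
Now use the now-vs-future pair: 49017 = β·δ·70800 gives β = 49017/(0.76500·70800) ≈ 0.9050.

β ≈ 0.9050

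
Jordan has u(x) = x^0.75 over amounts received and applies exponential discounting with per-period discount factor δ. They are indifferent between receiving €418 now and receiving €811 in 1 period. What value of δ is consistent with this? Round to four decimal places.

Equating discounted utilities: u(418) = δ·u(811) ⇒ δ = u(418)/u(811).
With u(x) = x^0.75: δ = 418^0.75/811^0.75 = (418/811)^0.75 = 0.60830.

δ ≈ 0.6083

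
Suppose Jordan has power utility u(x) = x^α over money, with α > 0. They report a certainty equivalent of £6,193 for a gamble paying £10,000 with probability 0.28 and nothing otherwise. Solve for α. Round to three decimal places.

Since u(0) = 0, the lottery's EU is 0.28·10000^α.
Equating: 6193^α = 0.28·10000^α, i.e. 0.6193^α = 0.28.
α = ln(0.28) / ln(6193/10000) = -1.272966/-0.479165 ≈ 2.657.

α ≈ 2.657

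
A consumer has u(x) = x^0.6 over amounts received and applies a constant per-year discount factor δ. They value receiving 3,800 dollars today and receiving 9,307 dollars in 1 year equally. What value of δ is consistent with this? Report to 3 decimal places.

Equating discounted utilities: u(3800) = δ·u(9307) ⇒ δ = u(3800)/u(9307).
With u(x) = x^0.6: δ = 3800^0.6/9307^0.6 = (3800/9307)^0.6 = 0.58423.

δ ≈ 0.584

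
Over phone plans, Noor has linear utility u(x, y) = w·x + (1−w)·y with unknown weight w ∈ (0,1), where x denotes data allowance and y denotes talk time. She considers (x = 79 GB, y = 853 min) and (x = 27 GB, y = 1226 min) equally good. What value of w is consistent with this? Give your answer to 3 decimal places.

w = 0.878

Indifference: w·79 + (1−w)·853 = w·27 + (1−w)·1226.
w·(79−27) = (1−w)·(1226−853), i.e. w·52 = (1−w)·373.
So w/(1−w) = 373/52 = 7.1731, giving w = 373/(52+373) = 0.878.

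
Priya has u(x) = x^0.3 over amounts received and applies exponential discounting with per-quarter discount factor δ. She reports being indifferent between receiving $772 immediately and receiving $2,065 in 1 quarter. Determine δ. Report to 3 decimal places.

δ ≈ 0.744

The payoff in 1 quarter is discounted by δ, so u(772) = δ·u(2065) and δ = u(772)/u(2065).
Since u(x) = x^0.3, δ = (772/2065)^0.3 = 0.37385^0.3 = 0.74440.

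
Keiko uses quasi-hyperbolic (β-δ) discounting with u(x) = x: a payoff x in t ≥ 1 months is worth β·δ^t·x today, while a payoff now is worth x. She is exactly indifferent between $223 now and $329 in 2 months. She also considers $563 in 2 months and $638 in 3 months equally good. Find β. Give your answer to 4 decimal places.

Both payoffs in the second observation are in the future, so β drops out: δ^2·563 = δ^3·638 ⇒ δ = 563/638 = 0.88245.
Now use the now-vs-future pair: 223 = β·δ^2·329 gives β = 223/(0.77871·329) ≈ 0.8704.

β ≈ 0.8704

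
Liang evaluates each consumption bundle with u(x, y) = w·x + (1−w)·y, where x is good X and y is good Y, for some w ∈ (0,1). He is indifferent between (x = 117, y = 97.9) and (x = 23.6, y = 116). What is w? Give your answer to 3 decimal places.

Equating utilities: w·117 + (1−w)·97.9 = w·23.6 + (1−w)·116.
w·(117−23.6) = (1−w)·(116−97.9), i.e. w·93.4 = (1−w)·18.1.
So w/(1−w) = 18.1/93.4 = 0.1938, giving w = 18.1/(93.4+18.1) = 0.162.

w = 0.162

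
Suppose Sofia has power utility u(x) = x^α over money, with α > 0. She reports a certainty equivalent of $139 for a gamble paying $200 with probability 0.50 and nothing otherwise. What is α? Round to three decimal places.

EU(lottery) = 0.50·200^α + 0.50·0 = 0.50·200^α.
Equating: 139^α = 0.50·200^α, i.e. 0.6950^α = 0.50.
Take logs: α = ln 0.50 / ln(139/200) ≈ 1.90507.

α ≈ 1.905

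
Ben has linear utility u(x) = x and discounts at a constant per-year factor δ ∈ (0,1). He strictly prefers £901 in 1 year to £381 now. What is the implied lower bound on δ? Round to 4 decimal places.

The preference means 381 < δ·901.
Dividing through by 901 gives δ > 0.42286.

δ > 0.4229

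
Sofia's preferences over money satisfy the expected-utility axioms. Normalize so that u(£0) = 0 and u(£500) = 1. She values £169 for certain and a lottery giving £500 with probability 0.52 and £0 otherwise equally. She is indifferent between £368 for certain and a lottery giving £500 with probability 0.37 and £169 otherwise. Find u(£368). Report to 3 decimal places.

0.698

From the first indifference, u(£169) = 0.52·u(£500) + 0.48·u(£0) = 0.52·1 + 0.48·0 = 0.52.
The second indifference gives u(£368) = 0.37·u(£500) + 0.63·u(£169) = 0.37·1.00 + 0.63·0.52 = 0.6976.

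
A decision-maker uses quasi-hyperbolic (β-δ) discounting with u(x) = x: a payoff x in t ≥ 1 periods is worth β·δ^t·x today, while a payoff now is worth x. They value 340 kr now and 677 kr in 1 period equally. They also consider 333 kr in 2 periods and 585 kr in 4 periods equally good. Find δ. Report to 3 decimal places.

δ ≈ 0.754

Both payoffs in the second observation are in the future, so β drops out: δ^2·333 = δ^4·585 ⇒ δ^2 = 333/585 = 0.56923, so δ = 0.75447.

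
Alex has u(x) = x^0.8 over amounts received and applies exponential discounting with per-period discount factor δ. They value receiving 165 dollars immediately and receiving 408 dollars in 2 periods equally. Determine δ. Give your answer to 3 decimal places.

The payoff in 2 periods is discounted by δ^2, so u(165) = δ^2·u(408) and δ^2 = u(165)/u(408).
Since u(x) = x^0.8, δ^2 = (165/408)^0.8 = 0.40441^0.8 = 0.48468.
So δ = 0.48468^(1/2) ≈ 0.696.

δ ≈ 0.696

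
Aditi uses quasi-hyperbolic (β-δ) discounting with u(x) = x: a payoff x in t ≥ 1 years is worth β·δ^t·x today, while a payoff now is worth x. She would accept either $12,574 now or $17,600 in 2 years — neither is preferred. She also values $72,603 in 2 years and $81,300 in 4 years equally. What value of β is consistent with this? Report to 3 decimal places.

The second indifference involves only future payoffs, so β cancels: β·δ^2·72603 = β·δ^4·81300, giving δ^2 = 72603/81300 = 0.89303, so δ = 0.94500.
The first indifference: 12574 = β·δ^2·17600, so β = 12574/(δ^2·17600) = 12574/(0.89303·17600) ≈ 0.800.

β ≈ 0.800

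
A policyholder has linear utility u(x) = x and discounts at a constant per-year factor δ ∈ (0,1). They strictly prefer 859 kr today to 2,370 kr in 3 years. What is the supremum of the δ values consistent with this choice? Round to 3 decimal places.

δ < 0.713

Comparing present values: 859 > δ^3·2370.
So δ^3 < 859/2370 = 0.36245; taking the cube root of both positive sides preserves the inequality.
δ < 0.36245^(1/3) = 0.713.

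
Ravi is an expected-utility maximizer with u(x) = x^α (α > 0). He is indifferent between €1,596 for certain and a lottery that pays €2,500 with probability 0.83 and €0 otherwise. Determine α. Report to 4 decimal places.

Since u(0) = 0, the lottery's EU is 0.83·2500^α.
Equating: 1596^α = 0.83·2500^α, i.e. 0.6384^α = 0.83.
Take logs: α = ln 0.83 / ln(1596/2500) ≈ 0.415182.

α ≈ 0.4152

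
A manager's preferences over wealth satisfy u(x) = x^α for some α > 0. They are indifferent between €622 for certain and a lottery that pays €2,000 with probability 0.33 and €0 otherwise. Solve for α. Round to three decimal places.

α ≈ 0.949

Since u(0) = 0, the lottery's EU is 0.33·2000^α.
Equating: 622^α = 0.33·2000^α, i.e. 0.3110^α = 0.33.
Take logs: α = ln 0.33 / ln(622/2000) ≈ 0.94923.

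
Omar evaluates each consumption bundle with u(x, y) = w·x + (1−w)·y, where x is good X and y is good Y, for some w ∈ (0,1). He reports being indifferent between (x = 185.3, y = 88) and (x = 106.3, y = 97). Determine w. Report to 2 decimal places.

w = 0.10

u(185.3,88) = u(106.3,97) means w·185.3 + (1−w)·88 = w·106.3 + (1−w)·97.
w·(185.3−106.3) = (1−w)·(97−88), i.e. w·79 = (1−w)·9.
Hence w = 9/(79+9) = 9/88 = 0.10.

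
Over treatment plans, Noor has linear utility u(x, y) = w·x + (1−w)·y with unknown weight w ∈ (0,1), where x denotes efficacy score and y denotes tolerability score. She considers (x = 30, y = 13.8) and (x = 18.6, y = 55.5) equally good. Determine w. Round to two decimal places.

w = 0.79

u(30,13.8) = u(18.6,55.5) means w·30 + (1−w)·13.8 = w·18.6 + (1−w)·55.5.
Collecting terms: w·11.4 = (1−w)·41.7.
Hence w = 41.7/(11.4+41.7) = 41.7/53.1 = 0.79.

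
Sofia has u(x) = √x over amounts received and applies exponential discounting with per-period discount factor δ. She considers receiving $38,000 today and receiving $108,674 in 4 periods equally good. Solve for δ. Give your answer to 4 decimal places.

Equating discounted utilities: u(38000) = δ^4·u(108674) ⇒ δ^4 = u(38000)/u(108674).
Since u(x) = √x, δ^4 = √(38000/108674) = 0.59133.
So δ = 0.59133^(1/4) ≈ 0.8769.

δ ≈ 0.8769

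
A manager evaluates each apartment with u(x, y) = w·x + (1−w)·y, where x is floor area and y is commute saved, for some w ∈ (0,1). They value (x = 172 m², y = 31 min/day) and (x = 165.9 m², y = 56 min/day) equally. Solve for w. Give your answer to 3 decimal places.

Indifference: w·172 + (1−w)·31 = w·165.9 + (1−w)·56.
w·(172−165.9) = (1−w)·(56−31), i.e. w·6.1 = (1−w)·25.
So w/(1−w) = 25/6.1 = 4.0984, giving w = 25/(6.1+25) = 0.804.

w = 0.804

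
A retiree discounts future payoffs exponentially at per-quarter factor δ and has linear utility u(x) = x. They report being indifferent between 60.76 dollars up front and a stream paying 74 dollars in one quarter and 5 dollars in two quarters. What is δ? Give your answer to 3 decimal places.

Equating present values: 60.76 = 74δ + 5δ².
That is, 5δ² + 74δ − 60.76 = 0, a quadratic in δ.
δ = (−74 + √(74² + 4·5·60.76)) / (2·5) = (−74 + √6691.20) / 10 ≈ 0.780.

δ ≈ 0.780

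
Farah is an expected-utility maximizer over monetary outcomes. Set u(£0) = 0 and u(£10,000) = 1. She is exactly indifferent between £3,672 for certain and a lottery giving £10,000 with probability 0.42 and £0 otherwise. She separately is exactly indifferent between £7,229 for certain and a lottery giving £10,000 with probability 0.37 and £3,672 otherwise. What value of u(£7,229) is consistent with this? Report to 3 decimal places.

First, u(£3,672) = 0.42·u(£10,000) + 0.58·u(£0) = 0.42.
Chaining: u(£7,229) = 0.37·1.00 + 0.63·0.42 = 0.6346.

0.635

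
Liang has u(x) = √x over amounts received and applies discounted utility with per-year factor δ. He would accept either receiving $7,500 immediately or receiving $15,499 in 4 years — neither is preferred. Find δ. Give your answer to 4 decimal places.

The payoff in 4 years is discounted by δ^4, so u(7500) = δ^4·u(15499) and δ^4 = u(7500)/u(15499).
Since u(x) = √x, δ^4 = √(7500/15499) = 0.69563.
Taking the 4th root: δ = 0.69563^(1/4) ≈ 0.9133.

δ ≈ 0.9133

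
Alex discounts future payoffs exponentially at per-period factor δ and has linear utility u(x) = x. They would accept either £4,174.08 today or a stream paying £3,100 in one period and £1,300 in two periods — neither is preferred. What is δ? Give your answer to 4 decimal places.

Present value of the stream is 3100·δ + 1300·δ². Indifference gives 3100δ + 1300δ² = 4174.08.
So 1300δ² + 3100δ − 4174.08 = 0.
By the quadratic formula (taking the positive root), δ = (−3100 + √31315216.00) / 2600 ≈ 0.9600.

δ ≈ 0.9600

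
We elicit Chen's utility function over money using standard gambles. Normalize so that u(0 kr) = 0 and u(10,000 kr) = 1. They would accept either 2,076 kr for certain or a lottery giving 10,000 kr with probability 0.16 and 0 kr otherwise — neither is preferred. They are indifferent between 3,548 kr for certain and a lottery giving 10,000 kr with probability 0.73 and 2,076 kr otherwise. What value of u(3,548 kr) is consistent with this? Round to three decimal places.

From the first indifference, u(2,076 kr) = 0.16·u(10,000 kr) + 0.84·u(0 kr) = 0.16·1 + 0.84·0 = 0.16.
Then u(3,548 kr) = 0.73·u(10,000 kr) + 0.27·u(2,076 kr) = 0.73·1.00 + 0.27·0.16 = 0.7732.

0.773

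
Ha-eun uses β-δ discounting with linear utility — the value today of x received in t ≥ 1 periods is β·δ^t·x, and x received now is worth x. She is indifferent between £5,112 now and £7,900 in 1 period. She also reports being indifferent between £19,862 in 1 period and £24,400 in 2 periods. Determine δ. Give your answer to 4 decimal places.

The second indifference involves only future payoffs, so β cancels: β·δ^1·19862 = β·δ^2·24400, giving δ = 19862/24400 = 0.81402.

δ ≈ 0.8140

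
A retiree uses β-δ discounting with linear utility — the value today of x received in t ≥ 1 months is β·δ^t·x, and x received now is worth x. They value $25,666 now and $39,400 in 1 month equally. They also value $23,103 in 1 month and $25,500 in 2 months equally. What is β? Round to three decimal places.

β ≈ 0.719

From the later pair, β·δ^1·23103 = β·δ^2·25500; dividing through, δ = 23103/25500 = 0.90600.
Substituting δ into 25666 = β·δ·39400: β = 25666/(35696.400) ≈ 0.719.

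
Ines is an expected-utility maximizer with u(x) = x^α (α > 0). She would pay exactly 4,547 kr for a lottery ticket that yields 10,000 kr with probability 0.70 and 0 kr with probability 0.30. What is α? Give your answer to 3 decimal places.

α ≈ 0.453

The lottery's expected utility is 0.70·u(10000) + 0.30·u(0) = 0.70·10000^α (since u(0) = 0 for α > 0).
Indifference: 4547^α = 0.70·10000^α, so (4547/10000)^α = 0.70.
Taking logs: α·ln(4547/10000) = ln(0.70), so α = -0.356675 / -0.788117 ≈ 0.453.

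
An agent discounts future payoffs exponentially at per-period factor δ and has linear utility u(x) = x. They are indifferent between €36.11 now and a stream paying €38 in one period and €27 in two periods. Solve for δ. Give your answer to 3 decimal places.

Present value of the stream is 38·δ + 27·δ². Indifference gives 38δ + 27δ² = 36.11.
So 27δ² + 38δ − 36.11 = 0.
δ = (−38 + √(38² + 4·27·36.11)) / (2·27) = (−38 + √5343.88) / 54 ≈ 0.650.

δ ≈ 0.650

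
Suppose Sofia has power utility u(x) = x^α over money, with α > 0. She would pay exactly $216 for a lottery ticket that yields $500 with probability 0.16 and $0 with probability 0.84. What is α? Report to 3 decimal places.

α ≈ 2.183

Since u(0) = 0, the lottery's EU is 0.16·500^α.
Equating: 216^α = 0.16·500^α, i.e. 0.4320^α = 0.16.
α = ln(0.16) / ln(216/500) = -1.832581/-0.839330 ≈ 2.183.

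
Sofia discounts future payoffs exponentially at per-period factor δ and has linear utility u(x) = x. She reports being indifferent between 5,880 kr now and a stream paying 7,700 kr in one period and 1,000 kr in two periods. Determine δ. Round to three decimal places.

Present value of the stream is 7700·δ + 1000·δ². Indifference gives 7700δ + 1000δ² = 5880.
That is, 1000δ² + 7700δ − 5880 = 0, a quadratic in δ.
By the quadratic formula (taking the positive root), δ = (−7700 + √82810000.00) / 2000 ≈ 0.700.

δ ≈ 0.700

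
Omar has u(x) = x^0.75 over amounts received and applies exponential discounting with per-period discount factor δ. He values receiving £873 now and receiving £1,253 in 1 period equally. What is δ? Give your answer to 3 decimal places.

δ ≈ 0.763

Indifference means u(873) = δ · u(1253), so δ = u(873)/u(1253).
With u(x) = x^0.75: δ = 873^0.75/1253^0.75 = (873/1253)^0.75 = 0.76260.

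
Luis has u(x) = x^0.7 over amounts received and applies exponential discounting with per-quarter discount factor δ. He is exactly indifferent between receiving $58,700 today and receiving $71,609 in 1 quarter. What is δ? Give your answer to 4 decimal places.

The payoff in 1 quarter is discounted by δ, so u(58700) = δ·u(71609) and δ = u(58700)/u(71609).
With u(x) = x^0.7: δ = 58700^0.7/71609^0.7 = (58700/71609)^0.7 = 0.87010.

δ ≈ 0.8701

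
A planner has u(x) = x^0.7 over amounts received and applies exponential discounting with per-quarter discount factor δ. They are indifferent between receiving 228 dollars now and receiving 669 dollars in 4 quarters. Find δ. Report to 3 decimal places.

δ ≈ 0.828

The payoff in 4 quarters is discounted by δ^4, so u(228) = δ^4·u(669) and δ^4 = u(228)/u(669).
Since u(x) = x^0.7, δ^4 = (228/669)^0.7 = 0.34081^0.7 = 0.47071.
So δ = 0.47071^(1/4) ≈ 0.828.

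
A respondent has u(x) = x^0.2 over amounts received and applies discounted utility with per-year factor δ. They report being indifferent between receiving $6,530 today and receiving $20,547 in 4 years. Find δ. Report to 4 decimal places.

The payoff in 4 years is discounted by δ^4, so u(6530) = δ^4·u(20547) and δ^4 = u(6530)/u(20547).
Since u(x) = x^0.2, δ^4 = (6530/20547)^0.2 = 0.31781^0.2 = 0.79512.
Hence δ = (0.79512)^(1/4) = 0.944296.

δ ≈ 0.9443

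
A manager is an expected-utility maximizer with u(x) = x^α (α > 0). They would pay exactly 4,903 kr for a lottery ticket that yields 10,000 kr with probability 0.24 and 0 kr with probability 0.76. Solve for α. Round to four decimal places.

Since u(0) = 0, the lottery's EU is 0.24·10000^α.
Equating: 4903^α = 0.24·10000^α, i.e. 0.4903^α = 0.24.
Taking logs: α·ln(4903/10000) = ln(0.24), so α = -1.4271164 / -0.7127378 ≈ 2.0023.

α ≈ 2.0023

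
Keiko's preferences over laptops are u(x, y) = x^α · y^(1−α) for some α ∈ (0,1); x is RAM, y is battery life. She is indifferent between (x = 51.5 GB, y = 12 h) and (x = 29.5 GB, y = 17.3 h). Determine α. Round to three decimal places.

The Cobb–Douglas utilities coincide, so 51.5^α·12^(1−α) = 29.5^α·17.3^(1−α).
Taking logs: α·ln 51.5 + (1−α)·ln 12 = α·ln 29.5 + (1−α)·ln 17.3, i.e. α·0.557192 = (1−α)·0.365800.
With A = 0.557192 and B = 0.365800: α·A = (1−α)·B, so α = B/(A+B) = 0.365800/0.922992 ≈ 0.396.

α ≈ 0.396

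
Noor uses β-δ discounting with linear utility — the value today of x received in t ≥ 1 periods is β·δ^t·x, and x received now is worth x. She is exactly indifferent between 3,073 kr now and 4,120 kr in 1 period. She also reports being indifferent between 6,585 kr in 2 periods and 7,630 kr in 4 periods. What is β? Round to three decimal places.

β ≈ 0.803

Both payoffs in the second observation are in the future, so β drops out: δ^2·6585 = δ^4·7630 ⇒ δ^2 = 6585/7630 = 0.86304, so δ = 0.92900.
The first indifference: 3073 = β·δ·4120, so β = 3073/(δ·4120) = 3073/(0.92900·4120) ≈ 0.803.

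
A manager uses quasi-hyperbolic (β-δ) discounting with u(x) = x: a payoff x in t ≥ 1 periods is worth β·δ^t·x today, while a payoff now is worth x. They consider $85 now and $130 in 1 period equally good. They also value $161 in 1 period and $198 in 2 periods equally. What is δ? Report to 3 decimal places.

The second indifference involves only future payoffs, so β cancels: β·δ^1·161 = β·δ^2·198, giving δ = 161/198 = 0.81313.

δ ≈ 0.813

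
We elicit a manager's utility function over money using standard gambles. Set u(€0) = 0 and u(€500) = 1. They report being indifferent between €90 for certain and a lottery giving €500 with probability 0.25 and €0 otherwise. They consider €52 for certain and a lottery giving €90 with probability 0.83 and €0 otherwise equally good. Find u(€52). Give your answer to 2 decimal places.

From the first indifference, u(€90) = 0.25·u(€500) + 0.75·u(€0) = 0.25·1 + 0.75·0 = 0.25.
The second indifference gives u(€52) = 0.83·u(€90) + 0.17·u(€0) = 0.83·0.25 + 0.17·0.00 = 0.2075.

0.21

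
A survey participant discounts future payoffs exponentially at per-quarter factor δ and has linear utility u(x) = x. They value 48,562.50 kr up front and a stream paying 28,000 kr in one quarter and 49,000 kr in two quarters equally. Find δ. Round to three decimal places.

δ ≈ 0.750

Equating present values: 48562.50 = 28000δ + 49000δ².
That is, 49000δ² + 28000δ − 48562.50 = 0, a quadratic in δ.
By the quadratic formula (taking the positive root), δ = (−28000 + √10302250000.00) / 98000 ≈ 0.750.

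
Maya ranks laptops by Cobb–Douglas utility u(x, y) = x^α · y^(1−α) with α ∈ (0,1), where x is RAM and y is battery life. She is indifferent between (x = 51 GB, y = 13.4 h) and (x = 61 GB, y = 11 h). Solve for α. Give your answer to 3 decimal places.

The Cobb–Douglas utilities coincide, so 51^α·13.4^(1−α) = 61^α·11^(1−α).
Taking logs: α·ln 51 + (1−α)·ln 13.4 = α·ln 61 + (1−α)·ln 11, i.e. α·-0.179048 = (1−α)·-0.197359.
With A = -0.179048 and B = -0.197359: α·A = (1−α)·B, so α = B/(A+B) = -0.197359/-0.376407 ≈ 0.524.

α ≈ 0.524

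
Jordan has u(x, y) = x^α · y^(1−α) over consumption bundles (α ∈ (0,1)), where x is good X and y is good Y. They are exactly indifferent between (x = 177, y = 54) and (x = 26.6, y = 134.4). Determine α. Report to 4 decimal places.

Indifference: 177^α · 54^(1−α) = 26.6^α · 134.4^(1−α).
Taking logs: α·ln 177 + (1−α)·ln 54 = α·ln 26.6 + (1−α)·ln 134.4, i.e. α·1.8952385 = (1−α)·0.9118364.
Thus α·(2.8070749) = 0.9118364, so α = 0.9118364/2.8070749 ≈ 0.3248.

α ≈ 0.3248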